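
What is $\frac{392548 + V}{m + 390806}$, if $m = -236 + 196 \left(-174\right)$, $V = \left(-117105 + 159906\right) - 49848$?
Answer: $\frac{385501}{356466} \approx 1.0815$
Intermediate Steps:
$V = -7047$ ($V = 42801 - 49848 = -7047$)
$m = -34340$ ($m = -236 - 34104 = -34340$)
$\frac{392548 + V}{m + 390806} = \frac{392548 - 7047}{-34340 + 390806} = \frac{385501}{356466}$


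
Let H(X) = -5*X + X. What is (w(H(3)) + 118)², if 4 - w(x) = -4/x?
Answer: 133225/9 ≈ 14803.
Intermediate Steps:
H(X) = -4*X
w(x) = 4 + 4/x (w(x) = 4 - (-4)/x = 4 + 4/x)
(w(H(3)) + 118)² = ((4 + 4/((-4*3))) + 118)² = ((4 + 4/(-12)) + 118)² = ((4 + 4*(-1/12)) + 118)² = ((4 - ⅓) + 118)² = (11/3 + 118)² = (365/3)² = 133225/9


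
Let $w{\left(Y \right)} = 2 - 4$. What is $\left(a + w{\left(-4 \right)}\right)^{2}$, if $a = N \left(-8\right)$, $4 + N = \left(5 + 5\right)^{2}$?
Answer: $592900$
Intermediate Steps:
$N = 96$ ($N = -4 + \left(5 + 5\right)^{2} = -4 + 10^{2} = -4 + 100 = 96$)
$w{\left(Y \right)} = -2$ ($w{\left(Y \right)} = 2 - 4 = -2$)
$a = -768$ ($a = 96 \left(-8\right) = -768$)
$\left(a + w{\left(-4 \right)}\right)^{2} = \left(-768 - 2\right)^{2} = \left(-770\right)^{2} = 592900$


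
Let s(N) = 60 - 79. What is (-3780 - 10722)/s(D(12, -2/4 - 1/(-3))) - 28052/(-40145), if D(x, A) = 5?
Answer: 582715778/762755 ≈ 763.96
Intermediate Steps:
s(N) = -19
(-3780 - 10722)/s(D(12, -2/4 - 1/(-3))) - 28052/(-40145) = (-3780 - 10722)/(-19) - 28052/(-40145) = -14502*(-1/19) - 28052*(-1/40145) = 14502/19 + 28052/40145 = 582715778/762755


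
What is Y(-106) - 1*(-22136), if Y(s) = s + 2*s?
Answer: 21818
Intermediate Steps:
Y(s) = 3*s
Y(-106) - 1*(-22136) = 3*(-106) - 1*(-22136) = -318 + 22136 = 21818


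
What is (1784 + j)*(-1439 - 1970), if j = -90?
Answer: -5774846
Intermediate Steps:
(1784 + j)*(-1439 - 1970) = (1784 - 90)*(-1439 - 1970) = 1694*(-3409) = -5774846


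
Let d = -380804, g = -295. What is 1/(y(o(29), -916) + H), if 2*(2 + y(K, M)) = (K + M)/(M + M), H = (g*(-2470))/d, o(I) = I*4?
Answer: -43602058/161114441 ≈ -0.27063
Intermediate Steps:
o(I) = 4*I
H = -364325/190402 (H = -295*(-2470)/(-380804) = 728650*(-1/380804) = -364325/190402 ≈ -1.9135)
y(K, M) = -2 + (K + M)/(4*M) (y(K, M) = -2 + ((K + M)/(M + M))/2 = -2 + ((K + M)/((2*M)))/2 = -2 + ((K + M)*(1/(2*M)))/2 = -2 + ((K + M)/(2*M))/2 = -2 + (K + M)/(4*M))
1/(y(o(29), -916) + H) = 1/((¼)*(4*29 - 7*(-916))/(-916) - 364325/190402) = 1/((¼)*(-1/916)*(116 + 6412) - 364325/190402) = 1/((¼)*(-1/916)*6528 - 364325/190402) = 1/(-408/229 - 364325/190402) = 1/(-161114441/43602058) = -43602058/161114441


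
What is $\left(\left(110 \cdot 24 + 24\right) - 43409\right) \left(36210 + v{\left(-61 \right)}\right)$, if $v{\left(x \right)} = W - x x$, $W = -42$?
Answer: $-1322053015$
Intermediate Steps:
$v{\left(x \right)} = -42 - x^{2}$ ($v{\left(x \right)} = -42 - x x = -42 - x^{2}$)
$\left(\left(110 \cdot 24 + 24\right) - 43409\right) \left(36210 + v{\left(-61 \right)}\right) = \left(\left(110 \cdot 24 + 24\right) - 43409\right) \left(36210 - 3763\right) = \left(\left(2640 + 24\right) - 43409\right) \left(36210 - 3763\right) = \left(2664 - 43409\right) \left(36210 - 3763\right) = - 40745 \left(36210 - 3763\right) = \left(-40745\right) 32447 = -1322053015$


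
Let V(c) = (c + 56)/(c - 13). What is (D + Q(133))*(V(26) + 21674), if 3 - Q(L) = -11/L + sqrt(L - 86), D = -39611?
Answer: -1484712760932/1729 - 281844*sqrt(47)/13 ≈ -8.5886e+8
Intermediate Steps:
Q(L) = 3 - sqrt(-86 + L) + 11/L (Q(L) = 3 - (-11/L + sqrt(L - 86)) = 3 - (-11/L + sqrt(-86 + L)) = 3 - (sqrt(-86 + L) - 11/L) = 3 + (-sqrt(-86 + L) + 11/L) = 3 - sqrt(-86 + L) + 11/L)
V(c) = (56 + c)/(-13 + c)
(D + Q(133))*(V(26) + 21674) = (-39611 + (3 - sqrt(-86 + 133) + 11/133))*((56 + 26)/(-13 + 26) + 21674) = (-39611 + (3 - sqrt(47) + 11*(1/133)))*(82/13 + 21674) = (-39611 + (3 - sqrt(47) + 11/133))*((1/13)*82 + 21674) = (-39611 + (410/133 - sqrt(47)))*(82/13 + 21674) = (-5267853/133 - sqrt(47))*(281844/13) = -1484712760932/1729 - 281844*sqrt(47)/13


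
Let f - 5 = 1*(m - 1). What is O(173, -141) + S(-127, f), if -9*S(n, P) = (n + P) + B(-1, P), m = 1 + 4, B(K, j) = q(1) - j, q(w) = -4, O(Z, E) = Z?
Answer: 1688/9 ≈ 187.56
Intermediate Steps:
B(K, j) = -4 - j
m = 5
f = 9 (f = 5 + 1*(5 - 1) = 5 + 1*4 = 5 + 4 = 9)
S(n, P) = 4/9 - n/9 (S(n, P) = -((n + P) + (-4 - P))/9 = -((P + n) + (-4 - P))/9 = -(-4 + n)/9 = 4/9 - n/9)
O(173, -141) + S(-127, f) = 173 + (4/9 - 1/9*(-127)) = 173 + (4/9 + 127/9) = 173 + 131/9 = 1688/9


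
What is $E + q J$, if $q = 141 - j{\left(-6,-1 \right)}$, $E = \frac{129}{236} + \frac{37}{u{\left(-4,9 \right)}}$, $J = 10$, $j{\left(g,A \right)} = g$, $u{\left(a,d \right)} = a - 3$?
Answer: $\frac{2420611}{1652} \approx 1465.3$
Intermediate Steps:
$u{\left(a,d \right)} = -3 + a$ ($u{\left(a,d \right)} = a - 3 = -3 + a$)
$E = - \frac{7829}{1652}$ ($E = \frac{129}{236} + \frac{37}{-3 - 4} = 129 \cdot \frac{1}{236} + \frac{37}{-7} = \frac{129}{236} + 37 \left(- \frac{1}{7}\right) = \frac{129}{236} - \frac{37}{7} = - \frac{7829}{1652} \approx -4.7391$)
$q = 147$ ($q = 141 - -6 = 141 + 6 = 147$)
$E + q J = - \frac{7829}{1652} + 147 \cdot 10 = - \frac{7829}{1652} + 1470 = \frac{2420611}{1652}$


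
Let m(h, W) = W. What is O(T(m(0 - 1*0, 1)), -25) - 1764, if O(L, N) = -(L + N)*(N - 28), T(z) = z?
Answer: -3036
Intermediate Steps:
O(L, N) = -(-28 + N)*(L + N) (O(L, N) = -(L + N)*(-28 + N) = -(-28 + N)*(L + N))
O(T(m(0 - 1*0, 1)), -25) - 1764 = (-1*(-25)**2 + 28*1 + 28*(-25) - 1*1*(-25)) - 1764 = (-1*625 + 28 - 700 + 25) - 1764 = (-625 + 28 - 700 + 25) - 1764 = -1272 - 1764 = -3036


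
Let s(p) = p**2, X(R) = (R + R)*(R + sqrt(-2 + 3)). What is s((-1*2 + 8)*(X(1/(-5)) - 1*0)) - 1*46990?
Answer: -29366446/625 ≈ -46986.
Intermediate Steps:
X(R) = 2*R*(1 + R) (X(R) = (2*R)*(R + sqrt(1)) = (2*R)*(R + 1) = (2*R)*(1 + R) = 2*R*(1 + R))
s((-1*2 + 8)*(X(1/(-5)) - 1*0)) - 1*46990 = ((-1*2 + 8)*(2*(1 + 1/(-5))/(-5) - 1*0))**2 - 1*46990 = ((-2 + 8)*(2*(-1/5)*(1 - 1/5) + 0))**2 - 46990 = (6*(2*(-1/5)*(4/5) + 0))**2 - 46990 = (6*(-8/25 + 0))**2 - 46990 = (6*(-8/25))**2 - 46990 = (-48/25)**2 - 46990 = 2304/625 - 46990 = -29366446/625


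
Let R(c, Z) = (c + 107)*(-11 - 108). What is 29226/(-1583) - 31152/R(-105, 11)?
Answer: 21178914/188377 ≈ 112.43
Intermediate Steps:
R(c, Z) = -12733 - 119*c (R(c, Z) = (107 + c)*(-119) = -12733 - 119*c)
29226/(-1583) - 31152/R(-105, 11) = 29226/(-1583) - 31152/(-12733 - 119*(-105)) = 29226*(-1/1583) - 31152/(-12733 + 12495) = -29226/1583 - 31152/(-238) = -29226/1583 - 31152*(-1/238) = -29226/1583 + 15576/119 = 21178914/188377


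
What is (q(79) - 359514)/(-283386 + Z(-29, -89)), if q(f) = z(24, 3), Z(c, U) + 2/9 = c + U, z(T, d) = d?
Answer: 3235599/2551538 ≈ 1.2681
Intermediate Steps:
Z(c, U) = -2/9 + U + c (Z(c, U) = -2/9 + (c + U) = -2/9 + (U + c) = -2/9 + U + c)
q(f) = 3
(q(79) - 359514)/(-283386 + Z(-29, -89)) = (3 - 359514)/(-283386 + (-2/9 - 89 - 29)) = -359511/(-283386 - 1064/9) = -359511/(-2551538/9) = -359511*(-9/2551538) = 3235599/2551538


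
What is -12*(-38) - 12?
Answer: 444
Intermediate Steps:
-12*(-38) - 12 = 456 - 12 = 444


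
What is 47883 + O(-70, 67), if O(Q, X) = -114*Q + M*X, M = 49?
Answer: 59146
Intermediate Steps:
O(Q, X) = -114*Q + 49*X
47883 + O(-70, 67) = 47883 + (-114*(-70) + 49*67) = 47883 + (7980 + 3283) = 47883 + 11263 = 59146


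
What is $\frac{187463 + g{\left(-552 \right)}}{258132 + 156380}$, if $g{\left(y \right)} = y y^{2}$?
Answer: $- \frac{168009145}{414512} \approx -405.32$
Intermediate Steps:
$g{\left(y \right)} = y^{3}$
$\frac{187463 + g{\left(-552 \right)}}{258132 + 156380} = \frac{187463 + \left(-552\right)^{3}}{258132 + 156380} = \frac{187463 - 168196608}{414512} = \left(-168009145\right) \frac{1}{414512} = - \frac{168009145}{414512}$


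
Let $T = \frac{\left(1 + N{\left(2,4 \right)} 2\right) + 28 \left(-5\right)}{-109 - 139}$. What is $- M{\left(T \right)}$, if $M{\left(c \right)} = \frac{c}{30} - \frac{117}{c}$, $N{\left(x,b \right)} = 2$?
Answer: $\frac{1598969}{7440} \approx 214.92$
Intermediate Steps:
$T = \frac{135}{248}$ ($T = \frac{\left(1 + 2 \cdot 2\right) + 28 \left(-5\right)}{-109 - 139} = \frac{\left(1 + 4\right) - 140}{-248} = \left(5 - 140\right) \left(- \frac{1}{248}\right) = \left(-135\right) \left(- \frac{1}{248}\right) = \frac{135}{248} \approx 0.54435$)
$M{\left(c \right)} = - \frac{117}{c} + \frac{c}{30}$ ($M{\left(c \right)} = c \frac{1}{30} - \frac{117}{c} = \frac{c}{30} - \frac{117}{c} = - \frac{117}{c} + \frac{c}{30}$)
$- M{\left(T \right)} = - (- \frac{117}{\frac{135}{248}} + \frac{1}{30} \cdot \frac{135}{248}) = - (\left(-117\right) \frac{248}{135} + \frac{9}{496}) = - (- \frac{3224}{15} + \frac{9}{496}) = \left(-1\right) \left(- \frac{1598969}{7440}\right) = \frac{1598969}{7440}$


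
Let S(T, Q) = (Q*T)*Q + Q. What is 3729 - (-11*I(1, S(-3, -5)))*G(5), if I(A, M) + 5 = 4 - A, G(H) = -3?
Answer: 3795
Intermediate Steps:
S(T, Q) = Q + T*Q**2 (S(T, Q) = T*Q**2 + Q = Q + T*Q**2)
I(A, M) = -1 - A (I(A, M) = -5 + (4 - A) = -1 - A)
3729 - (-11*I(1, S(-3, -5)))*G(5) = 3729 - (-11*(-1 - 1*1))*(-3) = 3729 - (-11*(-1 - 1))*(-3) = 3729 - (-11*(-2))*(-3) = 3729 - 22*(-3) = 3729 - 1*(-66) = 3729 + 66 = 3795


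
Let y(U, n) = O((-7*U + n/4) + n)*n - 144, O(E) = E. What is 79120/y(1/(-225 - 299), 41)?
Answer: 20729440/512943 ≈ 40.413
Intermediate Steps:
y(U, n) = -144 + n*(-7*U + 5*n/4) (y(U, n) = ((-7*U + n/4) + n)*n - 144 = (-7*U + 5*n/4)*n - 144 = n*(-7*U + 5*n/4) - 144 = -144 + n*(-7*U + 5*n/4))
79120/y(1/(-225 - 299), 41) = 79120/(-144 - 1/4*41*(-5*41 + 28/(-225 - 299))) = 79120/(-144 - 1/4*41*(-205 + 28/(-524))) = 79120/(-144 - 1/4*41*(-205 + 28*(-1/524))) = 79120/(-144 - 1/4*41*(-205 - 7/131)) = 79120/(-144 - 1/4*41*(-26862/131)) = 79120/(-144 + 550671/262) = 79120/(512943/262) = 79120*(262/512943) = 20729440/512943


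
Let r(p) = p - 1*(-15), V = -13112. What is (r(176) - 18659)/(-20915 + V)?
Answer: 18468/34027 ≈ 0.54275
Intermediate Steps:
r(p) = 15 + p (r(p) = p + 15 = 15 + p)
(r(176) - 18659)/(-20915 + V) = ((15 + 176) - 18659)/(-20915 - 13112) = (191 - 18659)/(-34027) = -18468*(-1/34027) = 18468/34027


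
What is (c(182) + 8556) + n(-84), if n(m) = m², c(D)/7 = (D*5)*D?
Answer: 1174952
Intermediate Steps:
c(D) = 35*D² (c(D) = 7*((D*5)*D) = 7*((5*D)*D) = 7*(5*D²) = 35*D²)
(c(182) + 8556) + n(-84) = (35*182² + 8556) + (-84)² = (35*33124 + 8556) + 7056 = (1159340 + 8556) + 7056 = 1167896 + 7056 = 1174952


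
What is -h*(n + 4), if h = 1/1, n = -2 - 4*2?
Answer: 6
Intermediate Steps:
n = -10 (n = -2 - 8 = -10)
h = 1
-h*(n + 4) = -(-10 + 4) = -(-6) = -1*(-6) = 6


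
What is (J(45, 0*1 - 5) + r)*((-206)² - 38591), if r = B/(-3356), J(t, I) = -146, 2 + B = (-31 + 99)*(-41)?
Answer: -936615085/1678 ≈ -5.5817e+5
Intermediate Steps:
B = -2790 (B = -2 + (-31 + 99)*(-41) = -2 + 68*(-41) = -2 - 2788 = -2790)
r = 1395/1678 (r = -2790/(-3356) = -2790*(-1/3356) = 1395/1678 ≈ 0.83135)
(J(45, 0*1 - 5) + r)*((-206)² - 38591) = (-146 + 1395/1678)*((-206)² - 38591) = -243593*(42436 - 38591)/1678 = -243593/1678*3845 = -936615085/1678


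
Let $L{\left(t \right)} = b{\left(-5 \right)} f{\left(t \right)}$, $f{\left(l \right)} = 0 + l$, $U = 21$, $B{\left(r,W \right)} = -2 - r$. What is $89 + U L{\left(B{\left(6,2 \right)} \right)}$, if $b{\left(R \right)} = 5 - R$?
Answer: $-1591$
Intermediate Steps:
$f{\left(l \right)} = l$
$L{\left(t \right)} = 10 t$ ($L{\left(t \right)} = \left(5 - -5\right) t = \left(5 + 5\right) t = 10 t$)
$89 + U L{\left(B{\left(6,2 \right)} \right)} = 89 + 21 \cdot 10 \left(-2 - 6\right) = 89 + 21 \cdot 10 \left(-8\right) = 89 + 21 \left(-80\right) = 89 - 1680 = -1591$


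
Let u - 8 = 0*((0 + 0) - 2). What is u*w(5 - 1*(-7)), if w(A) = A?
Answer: 96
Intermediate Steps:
u = 8 (u = 8 + 0*((0 + 0) - 2) = 8 + 0*(0 - 2) = 8 + 0*(-2) = 8 + 0 = 8)
u*w(5 - 1*(-7)) = 8*(5 - 1*(-7)) = 8*(5 + 7) = 8*12 = 96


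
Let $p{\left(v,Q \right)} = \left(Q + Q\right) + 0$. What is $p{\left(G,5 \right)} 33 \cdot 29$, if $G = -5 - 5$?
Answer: $9570$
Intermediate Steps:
$G = -10$ ($G = -5 - 5 = -10$)
$p{\left(v,Q \right)} = 2 Q$ ($p{\left(v,Q \right)} = 2 Q + 0 = 2 Q$)
$p{\left(G,5 \right)} 33 \cdot 29 = 2 \cdot 5 \cdot 33 \cdot 29 = 10 \cdot 33 \cdot 29 = 330 \cdot 29 = 9570$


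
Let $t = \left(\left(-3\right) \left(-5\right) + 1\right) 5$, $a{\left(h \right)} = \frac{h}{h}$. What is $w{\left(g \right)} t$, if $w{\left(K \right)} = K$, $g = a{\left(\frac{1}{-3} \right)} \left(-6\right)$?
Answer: $-480$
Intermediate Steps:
$a{\left(h \right)} = 1$
$g = -6$ ($g = 1 \left(-6\right) = -6$)
$t = 80$ ($t = \left(15 + 1\right) 5 = 16 \cdot 5 = 80$)
$w{\left(g \right)} t = \left(-6\right) 80 = -480$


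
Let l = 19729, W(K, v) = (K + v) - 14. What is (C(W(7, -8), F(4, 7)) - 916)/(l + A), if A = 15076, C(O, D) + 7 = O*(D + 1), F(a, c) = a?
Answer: -998/34805 ≈ -0.028674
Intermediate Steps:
W(K, v) = -14 + K + v
C(O, D) = -7 + O*(1 + D) (C(O, D) = -7 + O*(D + 1) = -7 + O*(1 + D))
(C(W(7, -8), F(4, 7)) - 916)/(l + A) = ((-7 + (-14 + 7 - 8) + 4*(-14 + 7 - 8)) - 916)/(19729 + 15076) = ((-7 - 15 + 4*(-15)) - 916)/34805 = ((-7 - 15 - 60) - 916)*(1/34805) = (-82 - 916)*(1/34805) = -998*1/34805 = -998/34805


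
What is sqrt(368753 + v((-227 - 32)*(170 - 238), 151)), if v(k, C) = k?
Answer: 7*sqrt(7885) ≈ 621.58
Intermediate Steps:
sqrt(368753 + v((-227 - 32)*(170 - 238), 151)) = sqrt(368753 + (-227 - 32)*(170 - 238)) = sqrt(368753 - 259*(-68)) = sqrt(368753 + 17612) = sqrt(386365) = 7*sqrt(7885)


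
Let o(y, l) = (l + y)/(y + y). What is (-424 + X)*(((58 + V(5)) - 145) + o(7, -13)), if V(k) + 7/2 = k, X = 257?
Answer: 200901/14 ≈ 14350.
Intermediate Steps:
V(k) = -7/2 + k
o(y, l) = (l + y)/(2*y) (o(y, l) = (l + y)/((2*y)) = (l + y)*(1/(2*y)) = (l + y)/(2*y))
(-424 + X)*(((58 + V(5)) - 145) + o(7, -13)) = (-424 + 257)*(((58 + (-7/2 + 5)) - 145) + (½)*(-13 + 7)/7) = -167*(((58 + 3/2) - 145) + (½)*(⅐)*(-6)) = -167*((119/2 - 145) - 3/7) = -167*(-171/2 - 3/7) = -167*(-1203/14) = 200901/14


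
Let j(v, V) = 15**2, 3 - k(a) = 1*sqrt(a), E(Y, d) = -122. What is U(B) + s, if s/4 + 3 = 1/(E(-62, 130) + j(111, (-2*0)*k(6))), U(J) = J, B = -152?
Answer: -16888/103 ≈ -163.96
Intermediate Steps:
k(a) = 3 - sqrt(a)
j(v, V) = 225
s = -1232/103 (s = -12 + 4/(-122 + 225) = -12 + 4/103 = -1232/103 ≈ -11.961)
U(B) + s = -152 - 1232/103 = -16888/103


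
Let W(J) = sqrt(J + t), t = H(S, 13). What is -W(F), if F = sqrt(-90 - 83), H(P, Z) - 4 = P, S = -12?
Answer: -sqrt(-8 + I*sqrt(173)) ≈ -1.9229 - 3.4201*I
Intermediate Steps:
H(P, Z) = 4 + P
t = -8 (t = 4 - 12 = -8)
F = I*sqrt(173) (F = sqrt(-173) = I*sqrt(173) ≈ 13.153*I)
W(J) = sqrt(-8 + J) (W(J) = sqrt(J - 8) = sqrt(-8 + J))
-W(F) = -sqrt(-8 + I*sqrt(173))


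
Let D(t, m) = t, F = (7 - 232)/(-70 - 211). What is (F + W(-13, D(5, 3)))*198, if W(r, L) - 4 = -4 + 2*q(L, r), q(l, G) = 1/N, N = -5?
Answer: 111474/1405 ≈ 79.341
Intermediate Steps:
F = 225/281 (F = -225/(-281) = -225*(-1/281) = 225/281 ≈ 0.80071)
q(l, G) = -1/5 (q(l, G) = 1/(-5) = -1/5)
W(r, L) = -2/5 (W(r, L) = 4 + (-4 + 2*(-1/5)) = 4 + (-4 - 2/5) = 4 - 22/5 = -2/5)
(F + W(-13, D(5, 3)))*198 = (225/281 - 2/5)*198 = (563/1405)*198 = 111474/1405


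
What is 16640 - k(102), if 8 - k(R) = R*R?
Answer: 27036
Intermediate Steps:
k(R) = 8 - R² (k(R) = 8 - R*R = 8 - R²)
16640 - k(102) = 16640 - (8 - 1*102²) = 16640 - (8 - 1*10404) = 16640 - (8 - 10404) = 16640 - 1*(-10396) = 16640 + 10396 = 27036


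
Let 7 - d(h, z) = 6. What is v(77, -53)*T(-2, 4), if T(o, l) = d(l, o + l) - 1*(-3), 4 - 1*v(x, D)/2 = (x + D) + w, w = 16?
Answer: -288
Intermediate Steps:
v(x, D) = -24 - 2*D - 2*x (v(x, D) = 8 - 2*((x + D) + 16) = 8 - 2*((D + x) + 16) = 8 - 2*(16 + D + x) = 8 + (-32 - 2*D - 2*x) = -24 - 2*D - 2*x)
d(h, z) = 1 (d(h, z) = 7 - 1*6 = 7 - 6 = 1)
T(o, l) = 4 (T(o, l) = 1 - 1*(-3) = 1 + 3 = 4)
v(77, -53)*T(-2, 4) = (-24 - 2*(-53) - 2*77)*4 = (-24 + 106 - 154)*4 = -72*4 = -288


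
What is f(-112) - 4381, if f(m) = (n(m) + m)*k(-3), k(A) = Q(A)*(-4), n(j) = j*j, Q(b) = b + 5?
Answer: -103837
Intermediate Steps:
Q(b) = 5 + b
n(j) = j²
k(A) = -20 - 4*A (k(A) = (5 + A)*(-4) = -20 - 4*A)
f(m) = -8*m - 8*m² (f(m) = (m² + m)*(-20 - 4*(-3)) = (m + m²)*(-20 + 12) = (m + m²)*(-8) = -8*m - 8*m²)
f(-112) - 4381 = 8*(-112)*(-1 - 1*(-112)) - 4381 = 8*(-112)*(-1 + 112) - 4381 = 8*(-112)*111 - 4381 = -99456 - 4381 = -103837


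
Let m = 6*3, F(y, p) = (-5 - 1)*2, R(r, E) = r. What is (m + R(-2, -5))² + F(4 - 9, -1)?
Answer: 244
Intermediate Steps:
F(y, p) = -12 (F(y, p) = -6*2 = -12)
m = 18
(m + R(-2, -5))² + F(4 - 9, -1) = (18 - 2)² - 12 = 16² - 12 = 256 - 12 = 244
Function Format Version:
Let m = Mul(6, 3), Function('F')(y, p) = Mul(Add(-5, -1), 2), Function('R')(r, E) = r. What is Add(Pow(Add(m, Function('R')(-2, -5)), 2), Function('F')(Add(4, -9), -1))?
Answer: 244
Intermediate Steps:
Function('F')(y, p) = -12 (Function('F')(y, p) = Mul(-6, 2) = -12)
m = 18
Add(Pow(Add(m, Function('R')(-2, -5)), 2), Function('F')(Add(4, -9), -1)) = Add(Pow(Add(18, -2), 2), -12) = Add(Pow(16, 2), -12) = Add(256, -12) = 244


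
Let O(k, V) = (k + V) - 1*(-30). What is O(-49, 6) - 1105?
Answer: -1118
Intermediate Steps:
O(k, V) = 30 + V + k (O(k, V) = (V + k) + 30 = 30 + V + k)
O(-49, 6) - 1105 = (30 + 6 - 49) - 1105 = -13 - 1105 = -1118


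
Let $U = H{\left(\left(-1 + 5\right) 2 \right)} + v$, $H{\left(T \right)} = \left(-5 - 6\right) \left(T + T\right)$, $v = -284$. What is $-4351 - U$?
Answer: $-3891$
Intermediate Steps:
$H{\left(T \right)} = - 22 T$ ($H{\left(T \right)} = - 11 \cdot 2 T = - 22 T$)
$U = -460$ ($U = - 22 \left(-1 + 5\right) 2 - 284 = - 22 \cdot 4 \cdot 2 - 284 = \left(-22\right) 8 - 284 = -176 - 284 = -460$)
$-4351 - U = -4351 - -460 = -4351 + 460 = -3891$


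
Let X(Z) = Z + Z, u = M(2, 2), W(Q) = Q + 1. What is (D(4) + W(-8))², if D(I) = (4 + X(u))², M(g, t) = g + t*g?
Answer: 62001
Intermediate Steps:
M(g, t) = g + g*t
W(Q) = 1 + Q
u = 6 (u = 2*(1 + 2) = 2*3 = 6)
X(Z) = 2*Z
D(I) = 256 (D(I) = (4 + 2*6)² = (4 + 12)² = 16² = 256)
(D(4) + W(-8))² = (256 + (1 - 8))² = (256 - 7)² = 249² = 62001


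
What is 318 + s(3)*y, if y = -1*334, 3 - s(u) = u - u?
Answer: -684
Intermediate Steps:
s(u) = 3 (s(u) = 3 - (u - u) = 3 - 1*0 = 3 + 0 = 3)
y = -334
318 + s(3)*y = 318 + 3*(-334) = 318 - 1002 = -684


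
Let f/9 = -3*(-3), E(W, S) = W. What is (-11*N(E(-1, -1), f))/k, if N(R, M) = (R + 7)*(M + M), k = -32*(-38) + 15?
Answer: -10692/1231 ≈ -8.6856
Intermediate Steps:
k = 1231 (k = 1216 + 15 = 1231)
f = 81 (f = 9*(-3*(-3)) = 9*9 = 81)
N(R, M) = 2*M*(7 + R) (N(R, M) = (7 + R)*(2*M) = 2*M*(7 + R))
(-11*N(E(-1, -1), f))/k = -22*81*(7 - 1)/1231 = -22*81*6*(1/1231) = -11*972*(1/1231) = -10692*1/1231 = -10692/1231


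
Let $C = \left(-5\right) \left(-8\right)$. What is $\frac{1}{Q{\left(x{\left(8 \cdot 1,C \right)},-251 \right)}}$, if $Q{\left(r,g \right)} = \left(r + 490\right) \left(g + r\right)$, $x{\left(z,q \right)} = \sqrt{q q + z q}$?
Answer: $- \frac{12107}{1454827258} - \frac{478 \sqrt{30}}{3637068145} \approx -9.0418 \cdot 10^{-6}$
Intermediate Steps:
$C = 40$
$x{\left(z,q \right)} = \sqrt{q^{2} + q z}$
$Q{\left(r,g \right)} = \left(490 + r\right) \left(g + r\right)$
$\frac{1}{Q{\left(x{\left(8 \cdot 1,C \right)},-251 \right)}} = \frac{1}{\left(\sqrt{40 \left(40 + 8 \cdot 1\right)}\right)^{2} + 490 \left(-251\right) + 490 \sqrt{40 \left(40 + 8 \cdot 1\right)} - 251 \sqrt{40 \left(40 + 8 \cdot 1\right)}} = \frac{1}{\left(\sqrt{40 \left(40 + 8\right)}\right)^{2} - 122990 + 490 \sqrt{40 \left(40 + 8\right)} - 251 \sqrt{40 \left(40 + 8\right)}} = \frac{1}{\left(\sqrt{40 \cdot 48}\right)^{2} - 122990 + 490 \sqrt{40 \cdot 48} - 251 \sqrt{40 \cdot 48}} = \frac{1}{\left(\sqrt{1920}\right)^{2} - 122990 + 490 \sqrt{1920} - 251 \sqrt{1920}} = \frac{1}{\left(8 \sqrt{30}\right)^{2} - 122990 + 490 \cdot 8 \sqrt{30} - 251 \cdot 8 \sqrt{30}} = \frac{1}{1920 - 122990 + 3920 \sqrt{30} - 2008 \sqrt{30}} = \frac{1}{-121070 + 1912 \sqrt{30}}$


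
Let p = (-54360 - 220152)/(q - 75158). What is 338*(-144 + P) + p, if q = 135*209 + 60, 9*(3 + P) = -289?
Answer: -25542013240/421947 ≈ -60534.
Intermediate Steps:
P = -316/9 (P = -3 + (1/9)*(-289) = -3 - 289/9 = -316/9 ≈ -35.111)
q = 28275 (q = 28215 + 60 = 28275)
p = 274512/46883 (p = (-54360 - 220152)/(28275 - 75158) = -274512/(-46883) = -274512*(-1/46883) = 274512/46883 ≈ 5.8553)
338*(-144 + P) + p = 338*(-144 - 316/9) + 274512/46883 = 338*(-1612/9) + 274512/46883 = -544856/9 + 274512/46883 = -25542013240/421947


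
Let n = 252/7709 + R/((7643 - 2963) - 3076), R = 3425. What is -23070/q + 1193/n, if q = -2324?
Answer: 17450731141931/31150353346 ≈ 560.21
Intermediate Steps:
n = 26807533/12365236 (n = 252/7709 + 3425/((7643 - 2963) - 3076) = 252*(1/7709) + 3425/(4680 - 3076) = 252/7709 + 3425/1604 = 26807533/12365236 ≈ 2.1680)
-23070/q + 1193/n = -23070/(-2324) + 1193/(26807533/12365236) = -23070*(-1/2324) + 1193*(12365236/26807533) = 11535/1162 + 14751726548/26807533 = 17450731141931/31150353346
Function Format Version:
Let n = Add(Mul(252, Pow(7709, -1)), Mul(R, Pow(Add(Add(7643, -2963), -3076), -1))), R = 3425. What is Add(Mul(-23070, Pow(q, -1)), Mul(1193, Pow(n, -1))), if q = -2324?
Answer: Rational(17450731141931, 31150353346) ≈ 560.21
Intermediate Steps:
n = Rational(26807533, 12365236) (n = Add(Mul(252, Pow(7709, -1)), Mul(3425, Pow(Add(Add(7643, -2963), -3076), -1))) = Add(Mul(252, Rational(1, 7709)), Mul(3425, Pow(Add(4680, -3076), -1))) = Add(Rational(252, 7709), Mul(3425, Pow(1604, -1))) = Add(Rational(252, 7709), Mul(3425, Rational(1, 1604))) = Add(Rational(252, 7709), Rational(3425, 1604)) = Rational(26807533, 12365236) ≈ 2.1680)
Add(Mul(-23070, Pow(q, -1)), Mul(1193, Pow(n, -1))) = Add(Mul(-23070, Pow(-2324, -1)), Mul(1193, Pow(Rational(26807533, 12365236), -1))) = Add(Mul(-23070, Rational(-1, 2324)), Mul(1193, Rational(12365236, 26807533))) = Add(Rational(11535, 1162), Rational(14751726548, 26807533)) = Rational(17450731141931, 31150353346)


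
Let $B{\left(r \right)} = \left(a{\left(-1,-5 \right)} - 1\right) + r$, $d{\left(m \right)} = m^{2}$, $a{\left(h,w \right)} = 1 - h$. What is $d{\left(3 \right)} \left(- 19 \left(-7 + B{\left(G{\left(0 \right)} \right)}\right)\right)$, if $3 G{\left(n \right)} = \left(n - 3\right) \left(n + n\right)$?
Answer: $1026$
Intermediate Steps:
$G{\left(n \right)} = \frac{2 n \left(-3 + n\right)}{3}$ ($G{\left(n \right)} = \frac{\left(n - 3\right) \left(n + n\right)}{3} = \frac{\left(-3 + n\right) 2 n}{3} = \frac{2 n \left(-3 + n\right)}{3}$)
$B{\left(r \right)} = 1 + r$ ($B{\left(r \right)} = \left(\left(1 - -1\right) - 1\right) + r = \left(\left(1 + 1\right) - 1\right) + r = \left(2 - 1\right) + r = 1 + r$)
$d{\left(3 \right)} \left(- 19 \left(-7 + B{\left(G{\left(0 \right)} \right)}\right)\right) = 3^{2} \left(- 19 \left(-7 + \left(1 + \frac{2}{3} \cdot 0 \left(-3 + 0\right)\right)\right)\right) = 9 \left(- 19 \left(-7 + \left(1 + \frac{2}{3} \cdot 0 \left(-3\right)\right)\right)\right) = 9 \left(- 19 \left(-7 + \left(1 + 0\right)\right)\right) = 9 \left(- 19 \left(-7 + 1\right)\right) = 9 \left(\left(-19\right) \left(-6\right)\right) = 9 \cdot 114 = 1026$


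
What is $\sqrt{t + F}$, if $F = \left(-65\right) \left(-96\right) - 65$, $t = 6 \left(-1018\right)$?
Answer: $\sqrt{67} \approx 8.1853$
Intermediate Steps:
$t = -6108$
$F = 6175$ ($F = 6240 - 65 = 6175$)
$\sqrt{t + F} = \sqrt{-6108 + 6175} = \sqrt{67}$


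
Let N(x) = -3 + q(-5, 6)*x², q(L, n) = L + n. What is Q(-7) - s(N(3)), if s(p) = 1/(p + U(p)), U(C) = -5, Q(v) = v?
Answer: -8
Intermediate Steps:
N(x) = -3 + x² (N(x) = -3 + (-5 + 6)*x² = -3 + 1*x² = -3 + x²)
s(p) = 1/(-5 + p) (s(p) = 1/(p - 5) = 1/(-5 + p))
Q(-7) - s(N(3)) = -7 - 1/(-5 + (-3 + 3²)) = -7 - 1/(-5 + (-3 + 9)) = -7 - 1/(-5 + 6) = -7 - 1/1 = -7 - 1*1 = -7 - 1 = -8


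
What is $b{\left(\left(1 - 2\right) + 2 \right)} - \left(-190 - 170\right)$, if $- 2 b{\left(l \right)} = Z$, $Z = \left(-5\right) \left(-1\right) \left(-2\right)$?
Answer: $365$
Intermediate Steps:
$Z = -10$ ($Z = 5 \left(-2\right) = -10$)
$b{\left(l \right)} = 5$ ($b{\left(l \right)} = \left(- \frac{1}{2}\right) \left(-10\right) = 5$)
$b{\left(\left(1 - 2\right) + 2 \right)} - \left(-190 - 170\right) = 5 - \left(-190 - 170\right) = 5 - -360 = 5 + 360 = 365$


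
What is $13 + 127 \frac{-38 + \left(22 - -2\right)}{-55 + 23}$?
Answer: $\frac{1097}{16} \approx 68.563$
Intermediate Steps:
$13 + 127 \frac{-38 + \left(22 - -2\right)}{-55 + 23} = 13 + 127 \frac{-38 + \left(22 + 2\right)}{-32} = 13 + 127 \left(-38 + 24\right) \left(- \frac{1}{32}\right) = 13 + 127 \left(\left(-14\right) \left(- \frac{1}{32}\right)\right) = 13 + 127 \cdot \frac{7}{16} = 13 + \frac{889}{16} = \frac{1097}{16}$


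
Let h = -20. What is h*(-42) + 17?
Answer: 857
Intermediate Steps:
h*(-42) + 17 = -20*(-42) + 17 = 840 + 17 = 857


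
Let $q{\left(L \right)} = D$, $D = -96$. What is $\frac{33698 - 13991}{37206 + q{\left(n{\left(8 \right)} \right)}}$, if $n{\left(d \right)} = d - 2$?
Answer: $\frac{6569}{12370} \approx 0.53104$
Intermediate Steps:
$n{\left(d \right)} = -2 + d$
$q{\left(L \right)} = -96$
$\frac{33698 - 13991}{37206 + q{\left(n{\left(8 \right)} \right)}} = \frac{33698 - 13991}{37206 - 96} = \frac{19707}{37110} = 19707 \cdot \frac{1}{37110} = \frac{6569}{12370}$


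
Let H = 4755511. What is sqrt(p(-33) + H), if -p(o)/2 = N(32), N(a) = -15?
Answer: sqrt(4755541) ≈ 2180.7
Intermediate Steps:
p(o) = 30 (p(o) = -2*(-15) = 30)
sqrt(p(-33) + H) = sqrt(30 + 4755511) = sqrt(4755541)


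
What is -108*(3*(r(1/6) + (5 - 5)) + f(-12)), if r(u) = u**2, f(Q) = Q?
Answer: 1287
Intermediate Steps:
-108*(3*(r(1/6) + (5 - 5)) + f(-12)) = -108*(3*((1/6)**2 + (5 - 5)) - 12) = -108*(3*((1/6)**2 + 0) - 12) = -108*(3*(1/36 + 0) - 12) = -108*(3*(1/36) - 12) = -108*(1/12 - 12) = -108*(-143/12) = 1287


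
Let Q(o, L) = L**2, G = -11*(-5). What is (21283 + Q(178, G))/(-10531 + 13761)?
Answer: 12154/1615 ≈ 7.5257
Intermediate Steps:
G = 55
(21283 + Q(178, G))/(-10531 + 13761) = (21283 + 55**2)/(-10531 + 13761) = (21283 + 3025)/3230 = 24308*(1/3230) = 12154/1615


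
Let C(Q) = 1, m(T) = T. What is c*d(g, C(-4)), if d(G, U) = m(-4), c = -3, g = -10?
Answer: 12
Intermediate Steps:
d(G, U) = -4
c*d(g, C(-4)) = -3*(-4) = 12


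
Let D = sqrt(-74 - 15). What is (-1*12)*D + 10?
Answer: 10 - 12*I*sqrt(89) ≈ 10.0 - 113.21*I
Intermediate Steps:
D = I*sqrt(89) (D = sqrt(-89) = I*sqrt(89) ≈ 9.434*I)
(-1*12)*D + 10 = (-1*12)*(I*sqrt(89)) + 10 = -12*I*sqrt(89) + 10 = 10 - 12*I*sqrt(89)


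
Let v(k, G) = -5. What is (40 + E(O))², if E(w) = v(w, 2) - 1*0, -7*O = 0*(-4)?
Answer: 1225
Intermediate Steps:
O = 0 (O = -0*(-4) = -⅐*0 = 0)
E(w) = -5 (E(w) = -5 - 1*0 = -5 + 0 = -5)
(40 + E(O))² = (40 - 5)² = 35² = 1225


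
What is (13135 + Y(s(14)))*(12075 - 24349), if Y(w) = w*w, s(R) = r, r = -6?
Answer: -161660854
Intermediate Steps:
s(R) = -6
Y(w) = w²
(13135 + Y(s(14)))*(12075 - 24349) = (13135 + (-6)²)*(12075 - 24349) = (13135 + 36)*(-12274) = 13171*(-12274) = -161660854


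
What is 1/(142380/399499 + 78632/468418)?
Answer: 93566261291/49053380104 ≈ 1.9074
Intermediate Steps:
1/(142380/399499 + 78632/468418) = 1/(142380*(1/399499) + 78632*(1/468418)) = 1/(142380/399499 + 39316/234209) = 1/(49053380104/93566261291) = 93566261291/49053380104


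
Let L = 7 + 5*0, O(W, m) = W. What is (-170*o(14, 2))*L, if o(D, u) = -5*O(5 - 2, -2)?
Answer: 17850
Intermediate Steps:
o(D, u) = -15 (o(D, u) = -5*(5 - 2) = -5*3 = -15)
L = 7 (L = 7 + 0 = 7)
(-170*o(14, 2))*L = -170*(-15)*7 = 2550*7 = 17850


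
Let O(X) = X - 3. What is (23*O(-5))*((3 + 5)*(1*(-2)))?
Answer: 2944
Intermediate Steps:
O(X) = -3 + X
(23*O(-5))*((3 + 5)*(1*(-2))) = (23*(-3 - 5))*((3 + 5)*(1*(-2))) = (23*(-8))*(8*(-2)) = -184*(-16) = 2944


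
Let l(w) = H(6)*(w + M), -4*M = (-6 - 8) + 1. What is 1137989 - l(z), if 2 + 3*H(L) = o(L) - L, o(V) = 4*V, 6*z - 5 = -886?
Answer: 10248793/9 ≈ 1.1388e+6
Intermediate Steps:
z = -881/6 (z = ⅚ + (⅙)*(-886) = ⅚ - 443/3 = -881/6 ≈ -146.83)
M = 13/4 (M = -((-6 - 8) + 1)/4 = -(-14 + 1)/4 = -¼*(-13) = 13/4 ≈ 3.2500)
H(L) = -⅔ + L (H(L) = -⅔ + (4*L - L)/3 = -⅔ + (3*L)/3 = -⅔ + L)
l(w) = 52/3 + 16*w/3 (l(w) = (-⅔ + 6)*(w + 13/4) = 16*(13/4 + w)/3 = 52/3 + 16*w/3)
1137989 - l(z) = 1137989 - (52/3 + (16/3)*(-881/6)) = 1137989 - (52/3 - 7048/9) = 1137989 - 1*(-6892/9) = 1137989 + 6892/9 = 10248793/9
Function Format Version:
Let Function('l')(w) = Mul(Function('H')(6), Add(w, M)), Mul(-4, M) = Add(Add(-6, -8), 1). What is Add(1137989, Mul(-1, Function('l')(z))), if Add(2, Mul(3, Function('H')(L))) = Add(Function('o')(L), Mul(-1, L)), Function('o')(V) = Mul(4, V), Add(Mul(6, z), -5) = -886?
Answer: Rational(10248793, 9) ≈ 1.1388e+6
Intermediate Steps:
z = Rational(-881, 6) (z = Add(Rational(5, 6), Mul(Rational(1, 6), -886)) = Add(Rational(5, 6), Rational(-443, 3)) = Rational(-881, 6) ≈ -146.83)
M = Rational(13, 4) (M = Mul(Rational(-1, 4), Add(Add(-6, -8), 1)) = Mul(Rational(-1, 4), Add(-14, 1)) = Mul(Rational(-1, 4), -13) = Rational(13, 4) ≈ 3.2500)
Function('H')(L) = Add(Rational(-2, 3), L) (Function('H')(L) = Add(Rational(-2, 3), Mul(Rational(1, 3), Add(Mul(4, L), Mul(-1, L)))) = Add(Rational(-2, 3), Mul(Rational(1, 3), Mul(3, L))) = Add(Rational(-2, 3), L))
Function('l')(w) = Add(Rational(52, 3), Mul(Rational(16, 3), w)) (Function('l')(w) = Mul(Add(Rational(-2, 3), 6), Add(w, Rational(13, 4))) = Mul(Rational(16, 3), Add(Rational(13, 4), w)) = Add(Rational(52, 3), Mul(Rational(16, 3), w)))
Add(1137989, Mul(-1, Function('l')(z))) = Add(1137989, Mul(-1, Add(Rational(52, 3), Mul(Rational(16, 3), Rational(-881, 6))))) = Add(1137989, Mul(-1, Add(Rational(52, 3), Rational(-7048, 9)))) = Add(1137989, Mul(-1, Rational(-6892, 9))) = Add(1137989, Rational(6892, 9)) = Rational(10248793, 9)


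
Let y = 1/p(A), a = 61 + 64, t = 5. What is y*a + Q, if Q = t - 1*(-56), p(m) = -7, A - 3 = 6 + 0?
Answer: 302/7 ≈ 43.143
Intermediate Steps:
A = 9 (A = 3 + (6 + 0) = 3 + 6 = 9)
a = 125
y = -⅐ (y = 1/(-7) = -⅐ ≈ -0.14286)
Q = 61 (Q = 5 - 1*(-56) = 5 + 56 = 61)
y*a + Q = -⅐*125 + 61 = -125/7 + 61 = 302/7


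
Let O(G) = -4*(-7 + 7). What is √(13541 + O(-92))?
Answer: √13541 ≈ 116.37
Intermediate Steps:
O(G) = 0 (O(G) = -4*0 = 0)
√(13541 + O(-92)) = √(13541 + 0) = √13541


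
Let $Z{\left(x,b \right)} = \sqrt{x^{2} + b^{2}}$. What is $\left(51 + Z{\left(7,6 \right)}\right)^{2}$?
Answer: $\left(51 + \sqrt{85}\right)^{2} \approx 3626.4$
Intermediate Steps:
$Z{\left(x,b \right)} = \sqrt{b^{2} + x^{2}}$
$\left(51 + Z{\left(7,6 \right)}\right)^{2} = \left(51 + \sqrt{6^{2} + 7^{2}}\right)^{2} = \left(51 + \sqrt{36 + 49}\right)^{2} = \left(51 + \sqrt{85}\right)^{2}$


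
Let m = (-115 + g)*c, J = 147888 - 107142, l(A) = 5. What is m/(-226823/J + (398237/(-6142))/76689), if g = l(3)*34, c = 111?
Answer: -9764101602976545/8904605547623 ≈ -1096.5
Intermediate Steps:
J = 40746
g = 170 (g = 5*34 = 170)
m = 6105 (m = (-115 + 170)*111 = 55*111 = 6105)
m/(-226823/J + (398237/(-6142))/76689) = 6105/(-226823/40746 + (398237/(-6142))/76689) = 6105/(-226823*1/40746 + (398237*(-1/6142))*(1/76689)) = 6105/(-226823/40746 - 398237/6142*1/76689) = 6105/(-226823/40746 - 398237/471023838) = 6105/(-8904605547623/1599361441929) = 6105*(-1599361441929/8904605547623) = -9764101602976545/8904605547623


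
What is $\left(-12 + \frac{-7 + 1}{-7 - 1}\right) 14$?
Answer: $- \frac{315}{2} \approx -157.5$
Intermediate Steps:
$\left(-12 + \frac{-7 + 1}{-7 - 1}\right) 14 = \left(-12 - \frac{6}{-8}\right) 14 = \left(-12 - - \frac{3}{4}\right) 14 = \left(-12 + \frac{3}{4}\right) 14 = \left(- \frac{45}{4}\right) 14 = - \frac{315}{2}$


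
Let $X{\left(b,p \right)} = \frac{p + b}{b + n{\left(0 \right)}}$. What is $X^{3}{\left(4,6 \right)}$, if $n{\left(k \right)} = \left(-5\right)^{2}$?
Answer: $\frac{1000}{24389} \approx 0.041002$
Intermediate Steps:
$n{\left(k \right)} = 25$
$X{\left(b,p \right)} = \frac{b + p}{25 + b}$ ($X{\left(b,p \right)} = \frac{p + b}{b + 25} = \frac{b + p}{25 + b}$)
$X^{3}{\left(4,6 \right)} = \left(\frac{4 + 6}{25 + 4}\right)^{3} = \left(\frac{1}{29} \cdot 10\right)^{3} = \left(\frac{10}{29}\right)^{3} = \frac{1000}{24389}$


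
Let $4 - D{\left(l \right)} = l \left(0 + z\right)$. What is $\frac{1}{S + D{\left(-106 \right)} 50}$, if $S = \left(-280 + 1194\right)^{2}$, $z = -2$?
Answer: $\frac{1}{824996} \approx 1.2121 \cdot 10^{-6}$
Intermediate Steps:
$D{\left(l \right)} = 4 + 2 l$ ($D{\left(l \right)} = 4 - l \left(0 - 2\right) = 4 - l \left(-2\right) = 4 - - 2 l = 4 + 2 l$)
$S = 835396$ ($S = 914^{2} = 835396$)
$\frac{1}{S + D{\left(-106 \right)} 50} = \frac{1}{835396 + \left(4 + 2 \left(-106\right)\right) 50} = \frac{1}{835396 + \left(4 - 212\right) 50} = \frac{1}{835396 - 10400} = \frac{1}{824996}$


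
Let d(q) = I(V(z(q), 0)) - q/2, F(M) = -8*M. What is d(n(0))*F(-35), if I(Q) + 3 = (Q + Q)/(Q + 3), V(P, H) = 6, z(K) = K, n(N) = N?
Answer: -1400/3 ≈ -466.67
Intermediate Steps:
I(Q) = -3 + 2*Q/(3 + Q) (I(Q) = -3 + (Q + Q)/(Q + 3) = -3 + (2*Q)/(3 + Q) = -3 + 2*Q/(3 + Q))
d(q) = -5/3 - q/2 (d(q) = (-9 - 1*6)/(3 + 6) - q/2 = (-9 - 6)/9 - q/2 = (⅑)*(-15) - q/2 = -5/3 - q/2)
d(n(0))*F(-35) = (-5/3 - ½*0)*(-8*(-35)) = (-5/3 + 0)*280 = -5/3*280 = -1400/3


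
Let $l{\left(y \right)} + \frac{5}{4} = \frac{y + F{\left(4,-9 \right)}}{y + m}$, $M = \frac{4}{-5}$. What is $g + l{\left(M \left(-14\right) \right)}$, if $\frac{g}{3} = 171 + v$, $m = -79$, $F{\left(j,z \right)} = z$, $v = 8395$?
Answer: $\frac{34844749}{1356} \approx 25697.0$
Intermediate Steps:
$M = - \frac{4}{5}$ ($M = 4 \left(- \frac{1}{5}\right) = - \frac{4}{5} \approx -0.8$)
$g = 25698$ ($g = 3 \left(171 + 8395\right) = 3 \cdot 8566 = 25698$)
$l{\left(y \right)} = - \frac{5}{4} + \frac{-9 + y}{-79 + y}$ ($l{\left(y \right)} = - \frac{5}{4} + \frac{y - 9}{y - 79} = - \frac{5}{4} + \frac{-9 + y}{-79 + y}$)
$g + l{\left(M \left(-14\right) \right)} = 25698 + \frac{359 - \left(- \frac{4}{5}\right) \left(-14\right)}{4 \left(-79 - - \frac{56}{5}\right)} = 25698 + \frac{359 - \frac{56}{5}}{4 \left(-79 + \frac{56}{5}\right)} = 25698 + \frac{359 - \frac{56}{5}}{4 \left(- \frac{339}{5}\right)} = 25698 + \frac{1}{4} \left(- \frac{5}{339}\right) \frac{1739}{5} = 25698 - \frac{1739}{1356} = \frac{34844749}{1356}$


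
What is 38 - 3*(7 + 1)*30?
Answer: -682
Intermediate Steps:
38 - 3*(7 + 1)*30 = 38 - 3*8*30 = 38 - 24*30 = 38 - 720 = -682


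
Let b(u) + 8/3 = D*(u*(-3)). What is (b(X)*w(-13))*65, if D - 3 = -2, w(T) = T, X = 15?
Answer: 120835/3 ≈ 40278.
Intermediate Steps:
D = 1 (D = 3 - 2 = 1)
b(u) = -8/3 - 3*u (b(u) = -8/3 + 1*(u*(-3)) = -8/3 + 1*(-3*u) = -8/3 - 3*u)
(b(X)*w(-13))*65 = ((-8/3 - 3*15)*(-13))*65 = ((-8/3 - 45)*(-13))*65 = -143/3*(-13)*65 = (1859/3)*65 = 120835/3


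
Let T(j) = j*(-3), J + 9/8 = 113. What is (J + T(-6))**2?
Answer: 1079521/64 ≈ 16868.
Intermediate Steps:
J = 895/8 (J = -9/8 + 113 = 895/8 ≈ 111.88)
T(j) = -3*j
(J + T(-6))**2 = (895/8 - 3*(-6))**2 = (895/8 + 18)**2 = (1039/8)**2 = 1079521/64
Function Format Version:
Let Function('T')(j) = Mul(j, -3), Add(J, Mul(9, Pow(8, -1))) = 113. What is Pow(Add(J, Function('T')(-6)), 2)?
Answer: Rational(1079521, 64) ≈ 16868.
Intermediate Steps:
J = Rational(895, 8) (J = Add(Rational(-9, 8), 113) = Rational(895, 8) ≈ 111.88)
Function('T')(j) = Mul(-3, j)
Pow(Add(J, Function('T')(-6)), 2) = Pow(Add(Rational(895, 8), Mul(-3, -6)), 2) = Pow(Add(Rational(895, 8), 18), 2) = Pow(Rational(1039, 8), 2) = Rational(1079521, 64)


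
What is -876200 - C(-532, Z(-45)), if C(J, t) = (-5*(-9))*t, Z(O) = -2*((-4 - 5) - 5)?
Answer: -877460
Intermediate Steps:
Z(O) = 28 (Z(O) = -2*(-9 - 5) = -2*(-14) = 28)
C(J, t) = 45*t
-876200 - C(-532, Z(-45)) = -876200 - 45*28 = -876200 - 1*1260 = -876200 - 1260 = -877460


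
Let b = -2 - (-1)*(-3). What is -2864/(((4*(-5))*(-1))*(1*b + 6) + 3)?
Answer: -2864/23 ≈ -124.52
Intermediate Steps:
b = -5 (b = -2 - 1*3 = -2 - 3 = -5)
-2864/(((4*(-5))*(-1))*(1*b + 6) + 3) = -2864/(((4*(-5))*(-1))*(1*(-5) + 6) + 3) = -2864/((-20*(-1))*(-5 + 6) + 3) = -2864/(20*1 + 3) = -2864/(20 + 3) = -2864/23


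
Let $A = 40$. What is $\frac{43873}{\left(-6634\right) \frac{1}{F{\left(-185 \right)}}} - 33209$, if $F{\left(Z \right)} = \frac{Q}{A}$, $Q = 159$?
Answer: $- \frac{8819316047}{265360} \approx -33235.0$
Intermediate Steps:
$F{\left(Z \right)} = \frac{159}{40}$
$\frac{43873}{\left(-6634\right) \frac{1}{F{\left(-185 \right)}}} - 33209 = \frac{43873}{\left(-6634\right) \frac{1}{\frac{159}{40}}} - 33209 = \frac{43873}{\left(-6634\right) \frac{40}{159}} - 33209 = \frac{43873}{- \frac{265360}{159}} - 33209 = 43873 \left(- \frac{159}{265360}\right) - 33209 = - \frac{6975807}{265360} - 33209 = - \frac{8819316047}{265360}$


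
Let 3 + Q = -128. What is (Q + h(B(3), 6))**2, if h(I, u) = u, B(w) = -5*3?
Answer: 15625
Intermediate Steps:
B(w) = -15
Q = -131 (Q = -3 - 128 = -131)
(Q + h(B(3), 6))**2 = (-131 + 6)**2 = (-125)**2 = 15625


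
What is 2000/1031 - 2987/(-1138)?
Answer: 5355597/1173278 ≈ 4.5646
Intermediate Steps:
2000/1031 - 2987/(-1138) = 2000*(1/1031) - 2987*(-1/1138) = 2000/1031 + 2987/1138 = 5355597/1173278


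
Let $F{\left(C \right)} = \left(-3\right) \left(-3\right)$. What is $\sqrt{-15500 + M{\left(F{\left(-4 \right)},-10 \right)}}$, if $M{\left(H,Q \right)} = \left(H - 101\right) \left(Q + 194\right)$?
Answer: $22 i \sqrt{67} \approx 180.08 i$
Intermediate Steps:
$F{\left(C \right)} = 9$
$M{\left(H,Q \right)} = \left(-101 + H\right) \left(194 + Q\right)$
$\sqrt{-15500 + M{\left(F{\left(-4 \right)},-10 \right)}} = \sqrt{-15500 + \left(-19594 - -1010 + 194 \cdot 9 + 9 \left(-10\right)\right)} = \sqrt{-15500 + \left(-19594 + 1010 + 1746 - 90\right)} = \sqrt{-15500 - 16928} = \sqrt{-32428} = 22 i \sqrt{67}$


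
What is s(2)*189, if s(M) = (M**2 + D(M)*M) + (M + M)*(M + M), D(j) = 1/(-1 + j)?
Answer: 4158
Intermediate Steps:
s(M) = 5*M**2 + M/(-1 + M) (s(M) = (M**2 + M/(-1 + M)) + (M + M)*(M + M) = (M**2 + M/(-1 + M)) + (2*M)*(2*M) = (M**2 + M/(-1 + M)) + 4*M**2 = 5*M**2 + M/(-1 + M))
s(2)*189 = (2*(1 + 5*2*(-1 + 2))/(-1 + 2))*189 = (2*(1 + 5*2*1)/1)*189 = (2*1*(1 + 10))*189 = (2*1*11)*189 = 22*189 = 4158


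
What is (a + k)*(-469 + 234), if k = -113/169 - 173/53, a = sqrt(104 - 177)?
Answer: 8278110/8957 - 235*I*sqrt(73) ≈ 924.21 - 2007.8*I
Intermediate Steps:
a = I*sqrt(73) (a = sqrt(-73) = I*sqrt(73) ≈ 8.544*I)
k = -35226/8957 (k = -113*1/169 - 173*1/53 = -113/169 - 173/53 = -35226/8957 ≈ -3.9328)
(a + k)*(-469 + 234) = (I*sqrt(73) - 35226/8957)*(-469 + 234) = (-35226/8957 + I*sqrt(73))*(-235) = 8278110/8957 - 235*I*sqrt(73)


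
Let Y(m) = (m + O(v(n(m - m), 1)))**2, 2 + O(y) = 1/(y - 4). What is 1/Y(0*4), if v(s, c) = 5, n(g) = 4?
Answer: 1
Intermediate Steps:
O(y) = -2 + 1/(-4 + y) (O(y) = -2 + 1/(y - 4) = -2 + 1/(-4 + y))
Y(m) = (-1 + m)**2 (Y(m) = (m + (9 - 2*5)/(-4 + 5))**2 = (m + (9 - 10)/1)**2 = (m + 1*(-1))**2 = (m - 1)**2 = (-1 + m)**2)
1/Y(0*4) = 1/((-1 + 0*4)**2) = 1/((-1 + 0)**2) = 1/((-1)**2) = 1/1 = 1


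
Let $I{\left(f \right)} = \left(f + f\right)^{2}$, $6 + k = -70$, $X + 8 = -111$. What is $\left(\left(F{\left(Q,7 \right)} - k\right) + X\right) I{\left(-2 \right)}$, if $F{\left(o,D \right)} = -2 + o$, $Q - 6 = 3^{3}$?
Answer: $-192$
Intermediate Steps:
$X = -119$ ($X = -8 - 111 = -119$)
$k = -76$ ($k = -6 - 70 = -76$)
$Q = 33$ ($Q = 6 + 3^{3} = 6 + 27 = 33$)
$I{\left(f \right)} = 4 f^{2}$ ($I{\left(f \right)} = \left(2 f\right)^{2} = 4 f^{2}$)
$\left(\left(F{\left(Q,7 \right)} - k\right) + X\right) I{\left(-2 \right)} = \left(\left(\left(-2 + 33\right) - -76\right) - 119\right) 4 \left(-2\right)^{2} = \left(\left(31 + 76\right) - 119\right) 4 \cdot 4 = \left(107 - 119\right) 16 = \left(-12\right) 16 = -192$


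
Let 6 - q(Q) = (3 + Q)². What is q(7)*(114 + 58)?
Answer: -16168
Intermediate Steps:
q(Q) = 6 - (3 + Q)²
q(7)*(114 + 58) = (6 - (3 + 7)²)*(114 + 58) = (6 - 1*10²)*172 = (6 - 1*100)*172 = (6 - 100)*172 = -94*172 = -16168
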